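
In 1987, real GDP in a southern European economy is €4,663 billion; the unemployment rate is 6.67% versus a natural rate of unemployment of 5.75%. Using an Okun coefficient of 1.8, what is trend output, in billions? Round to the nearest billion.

Unemployment gap = 6.67 - 5.75 = 0.92 points, so output gap = -1.8 × 0.92 = -1.656%.
Since Y = Y* × (1 + gap/100), Y* = 4663/0.98344 ≈ 4742 billion.

€4,742 billion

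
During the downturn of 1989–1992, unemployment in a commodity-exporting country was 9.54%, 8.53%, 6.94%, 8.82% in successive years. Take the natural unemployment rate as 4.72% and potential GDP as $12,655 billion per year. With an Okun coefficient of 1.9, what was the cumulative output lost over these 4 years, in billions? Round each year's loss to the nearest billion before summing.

Year 1989: gap = -1.9 × (9.54 - 4.72) = -9.158%, loss ≈ 12655 × 9.158/100 ≈ 1159.
Year 1990: gap = -1.9 × (8.53 - 4.72) = -7.239%, loss ≈ 12655 × 7.239/100 ≈ 916.
Year 1991: gap = -1.9 × (6.94 - 4.72) = -4.218%, loss ≈ 12655 × 4.218/100 ≈ 534.
Year 1992: gap = -1.9 × (8.82 - 4.72) = -7.79%, loss ≈ 12655 × 7.79/100 ≈ 986.
Total lost output = 1159 + 916 + 534 + 986 = 3595 billion.

$3,595 billion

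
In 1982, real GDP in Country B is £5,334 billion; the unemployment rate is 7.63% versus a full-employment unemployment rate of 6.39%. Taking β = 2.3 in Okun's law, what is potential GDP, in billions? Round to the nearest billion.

£5,491 billion

Unemployment gap = 7.63 - 6.39 = 1.24 points, so output gap = -2.3 × 1.24 = -2.852%.
Since Y = Y* × (1 + gap/100), Y* = 5334/0.97148 ≈ 5491 billion.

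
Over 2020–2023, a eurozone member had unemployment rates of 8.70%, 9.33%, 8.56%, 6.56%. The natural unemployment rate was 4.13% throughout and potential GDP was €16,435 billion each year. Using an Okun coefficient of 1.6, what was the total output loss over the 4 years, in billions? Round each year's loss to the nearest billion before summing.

€4,373 billion

Year 2020: gap = -1.6 × (8.7 - 4.13) = -7.312%, loss ≈ 16435 × 7.312/100 ≈ 1202.
Year 2021: gap = -1.6 × (9.33 - 4.13) = -8.32%, loss ≈ 16435 × 8.32/100 ≈ 1367.
Year 2022: gap = -1.6 × (8.56 - 4.13) = -7.088%, loss ≈ 16435 × 7.088/100 ≈ 1165.
Year 2023: gap = -1.6 × (6.56 - 4.13) = -3.888%, loss ≈ 16435 × 3.888/100 ≈ 639.
Total lost output = 1202 + 1367 + 1165 + 639 = 4373 billion.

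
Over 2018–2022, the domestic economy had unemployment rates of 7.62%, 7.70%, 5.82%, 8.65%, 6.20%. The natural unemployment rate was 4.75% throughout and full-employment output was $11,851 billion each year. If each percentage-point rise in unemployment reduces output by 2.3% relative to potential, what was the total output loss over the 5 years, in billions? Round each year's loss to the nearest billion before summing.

Year 2018: gap = -2.3 × (7.62 - 4.75) = -6.601%, loss ≈ 11851 × 6.601/100 ≈ 782.
Year 2019: gap = -2.3 × (7.7 - 4.75) = -6.785%, loss ≈ 11851 × 6.785/100 ≈ 804.
Year 2020: gap = -2.3 × (5.82 - 4.75) = -2.461%, loss ≈ 11851 × 2.461/100 ≈ 292.
Year 2021: gap = -2.3 × (8.65 - 4.75) = -8.97%, loss ≈ 11851 × 8.97/100 ≈ 1063.
Year 2022: gap = -2.3 × (6.2 - 4.75) = -3.335%, loss ≈ 11851 × 3.335/100 ≈ 395.
Total lost output = 782 + 804 + 292 + 1063 + 395 = 3336 billion.

$3,336 billion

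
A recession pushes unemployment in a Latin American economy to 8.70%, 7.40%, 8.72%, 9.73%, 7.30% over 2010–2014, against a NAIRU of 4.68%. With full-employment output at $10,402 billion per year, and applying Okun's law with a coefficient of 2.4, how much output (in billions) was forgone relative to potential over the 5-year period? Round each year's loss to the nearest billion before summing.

$4,607 billion

Year 2010: gap = -2.4 × (8.7 - 4.68) = -9.648%, loss ≈ 10402 × 9.648/100 ≈ 1004.
Year 2011: gap = -2.4 × (7.4 - 4.68) = -6.528%, loss ≈ 10402 × 6.528/100 ≈ 679.
Year 2012: gap = -2.4 × (8.72 - 4.68) = -9.696%, loss ≈ 10402 × 9.696/100 ≈ 1009.
Year 2013: gap = -2.4 × (9.73 - 4.68) = -12.12%, loss ≈ 10402 × 12.12/100 ≈ 1261.
Year 2014: gap = -2.4 × (7.3 - 4.68) = -6.288%, loss ≈ 10402 × 6.288/100 ≈ 654.
Total lost output = 1004 + 679 + 1009 + 1261 + 654 = 4607 billion.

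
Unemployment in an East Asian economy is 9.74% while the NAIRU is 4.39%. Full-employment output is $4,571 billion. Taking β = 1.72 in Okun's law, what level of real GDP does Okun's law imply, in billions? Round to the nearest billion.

$4,150 billion

Unemployment gap = 9.74 - 4.39 = 5.35 points, so the output gap is -1.72 × 5.35 = -9.202%.
Actual GDP = 4571 × (1 - 9.202/100) = 4571 × 0.90798 ≈ 4150 billion.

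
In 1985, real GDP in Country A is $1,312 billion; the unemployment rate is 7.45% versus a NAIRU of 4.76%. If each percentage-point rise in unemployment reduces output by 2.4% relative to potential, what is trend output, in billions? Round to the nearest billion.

$1,403 billion

Unemployment gap = 7.45 - 4.76 = 2.69 points, so output gap = -2.4 × 2.69 = -6.456%.
Since Y = Y* × (1 + gap/100), Y* = 1312/0.93544 ≈ 1403 billion.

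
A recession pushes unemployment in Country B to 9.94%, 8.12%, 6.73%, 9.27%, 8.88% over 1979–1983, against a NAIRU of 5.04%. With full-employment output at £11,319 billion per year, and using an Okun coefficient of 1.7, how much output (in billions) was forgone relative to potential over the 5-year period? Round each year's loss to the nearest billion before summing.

Year 1979: gap = -1.7 × (9.94 - 5.04) = -8.33%, loss ≈ 11319 × 8.33/100 ≈ 943.
Year 1980: gap = -1.7 × (8.12 - 5.04) = -5.236%, loss ≈ 11319 × 5.236/100 ≈ 593.
Year 1981: gap = -1.7 × (6.73 - 5.04) = -2.873%, loss ≈ 11319 × 2.873/100 ≈ 325.
Year 1982: gap = -1.7 × (9.27 - 5.04) = -7.191%, loss ≈ 11319 × 7.191/100 ≈ 814.
Year 1983: gap = -1.7 × (8.88 - 5.04) = -6.528%, loss ≈ 11319 × 6.528/100 ≈ 739.
Total lost output = 943 + 593 + 325 + 814 + 739 = 3414 billion.

£3,414 billion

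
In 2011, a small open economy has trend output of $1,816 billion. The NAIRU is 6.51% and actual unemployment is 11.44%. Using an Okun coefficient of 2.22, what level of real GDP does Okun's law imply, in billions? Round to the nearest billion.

$1,617 billion

Unemployment gap = 11.44 - 6.51 = 4.93 points, so the output gap is -2.22 × 4.93 = -10.9446%.
Actual GDP = 1816 × (1 - 10.9446/100) = 1816 × 0.890554 ≈ 1617 billion.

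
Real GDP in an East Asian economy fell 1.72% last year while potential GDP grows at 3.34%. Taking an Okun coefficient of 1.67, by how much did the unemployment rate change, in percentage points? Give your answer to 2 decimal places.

Growth-rate Okun's law: g_Y = g_Y* - β × Δu, so Δu = (g_Y* - g_Y)/β.
Δu = (3.34 + 1.72)/1.67 = 5.06/1.67 = 3.03 percentage points.

3.03 percentage points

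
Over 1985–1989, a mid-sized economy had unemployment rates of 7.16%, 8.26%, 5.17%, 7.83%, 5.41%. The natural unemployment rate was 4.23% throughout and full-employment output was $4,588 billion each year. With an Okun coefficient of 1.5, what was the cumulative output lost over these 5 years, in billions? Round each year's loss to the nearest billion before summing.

$873 billion

Year 1985: gap = -1.5 × (7.16 - 4.23) = -4.395%, loss ≈ 4588 × 4.395/100 ≈ 202.
Year 1986: gap = -1.5 × (8.26 - 4.23) = -6.045%, loss ≈ 4588 × 6.045/100 ≈ 277.
Year 1987: gap = -1.5 × (5.17 - 4.23) = -1.41%, loss ≈ 4588 × 1.41/100 ≈ 65.
Year 1988: gap = -1.5 × (7.83 - 4.23) = -5.4%, loss ≈ 4588 × 5.4/100 ≈ 248.
Year 1989: gap = -1.5 × (5.41 - 4.23) = -1.77%, loss ≈ 4588 × 1.77/100 ≈ 81.
Total lost output = 202 + 277 + 65 + 248 + 81 = 873 billion.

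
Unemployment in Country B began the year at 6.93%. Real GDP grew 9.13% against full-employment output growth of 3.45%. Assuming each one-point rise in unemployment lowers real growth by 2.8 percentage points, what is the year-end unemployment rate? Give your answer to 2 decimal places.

4.90%

Growth-rate Okun's law: g_Y = g_Y* - β × Δu, so Δu = (g_Y* - g_Y)/β.
Δu = (3.45 - 9.13)/2.8 = -5.68/2.8 = -2.03 percentage points.
Year-end unemployment = 6.93 - 2.03 = 4.90%.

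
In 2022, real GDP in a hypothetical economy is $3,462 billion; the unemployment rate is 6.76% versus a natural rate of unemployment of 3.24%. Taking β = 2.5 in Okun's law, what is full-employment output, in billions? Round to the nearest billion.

Unemployment gap = 6.76 - 3.24 = 3.52 points, so output gap = -2.5 × 3.52 = -8.8%.
Since Y = Y* × (1 + gap/100), Y* = 3462/0.912 ≈ 3796 billion.

$3,796 billion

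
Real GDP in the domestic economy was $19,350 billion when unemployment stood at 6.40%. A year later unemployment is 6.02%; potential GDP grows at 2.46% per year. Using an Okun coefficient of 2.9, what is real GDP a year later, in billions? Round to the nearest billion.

Δu = 6.02 - 6.4 = -0.38 points.
Okun's law (growth form): g_Y = g_Y* - β × Δu = 2.46 - 2.9 × (-0.38) = 2.46 + 1.102 = 3.562%.
Real GDP in the next year = 19350 × (1 + 3.562/100) = 19350 × 1.03562 ≈ 20039 billion.

$20,039 billion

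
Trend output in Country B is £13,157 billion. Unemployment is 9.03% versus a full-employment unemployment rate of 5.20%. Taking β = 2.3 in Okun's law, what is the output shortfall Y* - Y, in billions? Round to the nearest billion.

Output gap = -2.3 × (9.03 - 5.2) = -2.3 × 3.83 = -8.809%.
Actual GDP ≈ 13157 × 0.91191 ≈ 11998 billion, so the shortfall is 13157 - 11998 = 1159 billion.

£1,159 billion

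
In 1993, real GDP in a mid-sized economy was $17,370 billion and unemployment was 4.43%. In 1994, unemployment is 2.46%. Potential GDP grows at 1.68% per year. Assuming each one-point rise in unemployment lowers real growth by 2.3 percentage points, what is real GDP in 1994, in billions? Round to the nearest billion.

Δu = 2.46 - 4.43 = -1.97 points.
Okun's law (growth form): g_Y = g_Y* - β × Δu = 1.68 - 2.3 × (-1.97) = 1.68 + 4.531 = 6.211%.
Real GDP in the next year = 17370 × (1 + 6.211/100) = 17370 × 1.06211 ≈ 18449 billion.

$18,449 billion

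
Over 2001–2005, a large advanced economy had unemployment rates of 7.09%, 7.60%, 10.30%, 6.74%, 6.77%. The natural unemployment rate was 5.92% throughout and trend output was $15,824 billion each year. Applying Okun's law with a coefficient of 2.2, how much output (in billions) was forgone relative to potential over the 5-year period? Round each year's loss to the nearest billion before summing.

Year 2001: gap = -2.2 × (7.09 - 5.92) = -2.574%, loss ≈ 15824 × 2.574/100 ≈ 407.
Year 2002: gap = -2.2 × (7.6 - 5.92) = -3.696%, loss ≈ 15824 × 3.696/100 ≈ 585.
Year 2003: gap = -2.2 × (10.3 - 5.92) = -9.636%, loss ≈ 15824 × 9.636/100 ≈ 1525.
Year 2004: gap = -2.2 × (6.74 - 5.92) = -1.804%, loss ≈ 15824 × 1.804/100 ≈ 285.
Year 2005: gap = -2.2 × (6.77 - 5.92) = -1.87%, loss ≈ 15824 × 1.87/100 ≈ 296.
Total lost output = 407 + 585 + 1525 + 285 + 296 = 3098 billion.

$3,098 billion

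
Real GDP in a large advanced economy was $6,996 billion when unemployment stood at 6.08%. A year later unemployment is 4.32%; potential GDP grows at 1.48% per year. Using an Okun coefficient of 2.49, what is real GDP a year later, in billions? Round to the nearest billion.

$7,406 billion

Δu = 4.32 - 6.08 = -1.76 points.
Okun's law (growth form): g_Y = g_Y* - β × Δu = 1.48 - 2.49 × (-1.76) = 1.48 + 4.3824 = 5.8624%.
Real GDP in the next year = 6996 × (1 + 5.8624/100) = 6996 × 1.058624 ≈ 7406 billion.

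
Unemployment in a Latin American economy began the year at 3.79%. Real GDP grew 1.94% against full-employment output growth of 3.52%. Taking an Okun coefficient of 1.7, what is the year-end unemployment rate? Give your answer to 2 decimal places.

4.72%

Growth-rate Okun's law: g_Y = g_Y* - β × Δu, so Δu = (g_Y* - g_Y)/β.
Δu = (3.52 - 1.94)/1.7 = 1.58/1.7 = 0.93 percentage points.
Year-end unemployment = 3.79 + 0.93 = 4.72%.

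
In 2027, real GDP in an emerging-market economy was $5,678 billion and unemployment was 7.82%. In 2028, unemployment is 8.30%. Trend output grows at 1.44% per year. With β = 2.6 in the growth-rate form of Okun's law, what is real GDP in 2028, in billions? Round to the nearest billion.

Δu = 8.3 - 7.82 = 0.48 points.
Okun's law (growth form): g_Y = g_Y* - β × Δu = 1.44 - 2.6 × (0.48) = 1.44 - 1.248 = 0.192%.
Real GDP in the next year = 5678 × (1 + 0.192/100) = 5678 × 1.00192 ≈ 5689 billion.

$5,689 billion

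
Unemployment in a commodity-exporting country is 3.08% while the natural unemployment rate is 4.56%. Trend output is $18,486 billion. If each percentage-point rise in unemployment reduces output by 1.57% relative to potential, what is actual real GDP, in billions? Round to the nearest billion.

Unemployment gap = 3.08 - 4.56 = -1.48 points, so the output gap is -1.57 × (-1.48) = 2.3236%.
Actual GDP = 18486 × (1 + 2.3236/100) = 18486 × 1.023236 ≈ 18916 billion.

$18,916 billion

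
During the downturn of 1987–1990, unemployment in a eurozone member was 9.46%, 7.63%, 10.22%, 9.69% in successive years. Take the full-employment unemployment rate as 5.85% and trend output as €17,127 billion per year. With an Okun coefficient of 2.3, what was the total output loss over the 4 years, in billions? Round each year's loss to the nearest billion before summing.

Year 1987: gap = -2.3 × (9.46 - 5.85) = -8.303%, loss ≈ 17127 × 8.303/100 ≈ 1422.
Year 1988: gap = -2.3 × (7.63 - 5.85) = -4.094%, loss ≈ 17127 × 4.094/100 ≈ 701.
Year 1989: gap = -2.3 × (10.22 - 5.85) = -10.051%, loss ≈ 17127 × 10.051/100 ≈ 1721.
Year 1990: gap = -2.3 × (9.69 - 5.85) = -8.832%, loss ≈ 17127 × 8.832/100 ≈ 1513.
Total lost output = 1422 + 701 + 1721 + 1513 = 5357 billion.

€5,357 billion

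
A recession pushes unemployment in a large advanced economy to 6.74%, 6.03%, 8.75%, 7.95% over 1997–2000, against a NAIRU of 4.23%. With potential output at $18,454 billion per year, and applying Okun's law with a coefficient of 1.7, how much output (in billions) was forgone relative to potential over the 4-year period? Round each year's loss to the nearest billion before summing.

$3,937 billion

Year 1997: gap = -1.7 × (6.74 - 4.23) = -4.267%, loss ≈ 18454 × 4.267/100 ≈ 787.
Year 1998: gap = -1.7 × (6.03 - 4.23) = -3.06%, loss ≈ 18454 × 3.06/100 ≈ 565.
Year 1999: gap = -1.7 × (8.75 - 4.23) = -7.684%, loss ≈ 18454 × 7.684/100 ≈ 1418.
Year 2000: gap = -1.7 × (7.95 - 4.23) = -6.324%, loss ≈ 18454 × 6.324/100 ≈ 1167.
Total lost output = 787 + 565 + 1418 + 1167 = 3937 billion.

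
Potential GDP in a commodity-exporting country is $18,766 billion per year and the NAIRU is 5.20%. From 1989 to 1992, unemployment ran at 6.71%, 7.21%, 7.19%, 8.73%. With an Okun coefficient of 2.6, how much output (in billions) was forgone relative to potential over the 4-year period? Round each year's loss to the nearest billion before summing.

$4,411 billion

Year 1989: gap = -2.6 × (6.71 - 5.2) = -3.926%, loss ≈ 18766 × 3.926/100 ≈ 737.
Year 1990: gap = -2.6 × (7.21 - 5.2) = -5.226%, loss ≈ 18766 × 5.226/100 ≈ 981.
Year 1991: gap = -2.6 × (7.19 - 5.2) = -5.174%, loss ≈ 18766 × 5.174/100 ≈ 971.
Year 1992: gap = -2.6 × (8.73 - 5.2) = -9.178%, loss ≈ 18766 × 9.178/100 ≈ 1722.
Total lost output = 737 + 981 + 971 + 1722 = 4411 billion.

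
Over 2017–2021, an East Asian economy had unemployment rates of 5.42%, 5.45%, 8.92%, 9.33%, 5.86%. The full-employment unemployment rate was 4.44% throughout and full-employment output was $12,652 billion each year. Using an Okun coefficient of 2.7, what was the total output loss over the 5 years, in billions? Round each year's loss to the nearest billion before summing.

$4,365 billion

Year 2017: gap = -2.7 × (5.42 - 4.44) = -2.646%, loss ≈ 12652 × 2.646/100 ≈ 335.
Year 2018: gap = -2.7 × (5.45 - 4.44) = -2.727%, loss ≈ 12652 × 2.727/100 ≈ 345.
Year 2019: gap = -2.7 × (8.92 - 4.44) = -12.096%, loss ≈ 12652 × 12.096/100 ≈ 1530.
Year 2020: gap = -2.7 × (9.33 - 4.44) = -13.203%, loss ≈ 12652 × 13.203/100 ≈ 1670.
Year 2021: gap = -2.7 × (5.86 - 4.44) = -3.834%, loss ≈ 12652 × 3.834/100 ≈ 485.
Total lost output = 335 + 345 + 1530 + 1670 + 485 = 4365 billion.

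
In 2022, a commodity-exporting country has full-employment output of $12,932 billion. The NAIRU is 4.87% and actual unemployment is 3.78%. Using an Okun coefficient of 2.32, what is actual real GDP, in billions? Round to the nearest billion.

$13,259 billion

Unemployment gap = 3.78 - 4.87 = -1.09 points, so the output gap is -2.32 × (-1.09) = 2.5288%.
Actual GDP = 12932 × (1 + 2.5288/100) = 12932 × 1.025288 ≈ 13259 billion.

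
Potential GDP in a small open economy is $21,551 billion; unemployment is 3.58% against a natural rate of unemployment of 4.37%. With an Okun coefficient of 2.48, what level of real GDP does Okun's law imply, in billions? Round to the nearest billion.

$21,973 billion

Unemployment gap = 3.58 - 4.37 = -0.79 points, so the output gap is -2.48 × (-0.79) = 1.9592%.
Actual GDP = 21551 × (1 + 1.9592/100) = 21551 × 1.019592 ≈ 21973 billion.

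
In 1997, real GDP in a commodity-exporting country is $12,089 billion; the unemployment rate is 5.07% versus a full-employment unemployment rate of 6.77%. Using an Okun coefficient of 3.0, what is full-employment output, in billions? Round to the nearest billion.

Unemployment gap = 5.07 - 6.77 = -1.7 points, so output gap = -3 × (-1.7) = 5.1%.
Since Y = Y* × (1 + gap/100), Y* = 12089/1.051 ≈ 11502 billion.

$11,502 billion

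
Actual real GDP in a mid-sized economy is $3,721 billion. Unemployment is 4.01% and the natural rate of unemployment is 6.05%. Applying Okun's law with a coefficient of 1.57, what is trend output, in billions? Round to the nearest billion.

Unemployment gap = 4.01 - 6.05 = -2.04 points, so output gap = -1.57 × (-2.04) = 3.2028%.
Since Y = Y* × (1 + gap/100), Y* = 3721/1.032028 ≈ 3606 billion.

$3,606 billion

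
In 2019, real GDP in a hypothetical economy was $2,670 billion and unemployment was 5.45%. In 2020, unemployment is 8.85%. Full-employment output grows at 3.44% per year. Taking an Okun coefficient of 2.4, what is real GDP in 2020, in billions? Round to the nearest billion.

Δu = 8.85 - 5.45 = 3.4 points.
Okun's law (growth form): g_Y = g_Y* - β × Δu = 3.44 - 2.4 × (3.40) = 3.44 - 8.16 = -4.72%.
Real GDP in the next year = 2670 × (1 - 4.72/100) = 2670 × 0.9528 ≈ 2544 billion.

$2,544 billion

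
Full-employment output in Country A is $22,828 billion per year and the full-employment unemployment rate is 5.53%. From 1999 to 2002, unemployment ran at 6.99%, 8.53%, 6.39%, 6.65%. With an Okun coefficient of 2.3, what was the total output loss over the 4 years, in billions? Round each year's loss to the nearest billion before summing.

Year 1999: gap = -2.3 × (6.99 - 5.53) = -3.358%, loss ≈ 22828 × 3.358/100 ≈ 767.
Year 2000: gap = -2.3 × (8.53 - 5.53) = -6.9%, loss ≈ 22828 × 6.9/100 ≈ 1575.
Year 2001: gap = -2.3 × (6.39 - 5.53) = -1.978%, loss ≈ 22828 × 1.978/100 ≈ 452.
Year 2002: gap = -2.3 × (6.65 - 5.53) = -2.576%, loss ≈ 22828 × 2.576/100 ≈ 588.
Total lost output = 767 + 1575 + 452 + 588 = 3382 billion.

$3,382 billion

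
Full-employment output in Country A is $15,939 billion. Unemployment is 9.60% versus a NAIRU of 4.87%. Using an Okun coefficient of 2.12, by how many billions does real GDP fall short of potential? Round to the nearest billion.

$1,598 billion

Output gap = -2.12 × (9.6 - 4.87) = -2.12 × 4.73 = -10.0276%.
Actual GDP ≈ 15939 × 0.899724 ≈ 14341 billion, so the shortfall is 15939 - 14341 = 1598 billion.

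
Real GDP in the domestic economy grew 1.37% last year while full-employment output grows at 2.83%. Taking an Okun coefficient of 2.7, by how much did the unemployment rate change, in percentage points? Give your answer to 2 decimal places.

Growth-rate Okun's law: g_Y = g_Y* - β × Δu, so Δu = (g_Y* - g_Y)/β.
Δu = (2.83 - 1.37)/2.7 = 1.46/2.7 = 0.54 percentage points.

0.54 percentage points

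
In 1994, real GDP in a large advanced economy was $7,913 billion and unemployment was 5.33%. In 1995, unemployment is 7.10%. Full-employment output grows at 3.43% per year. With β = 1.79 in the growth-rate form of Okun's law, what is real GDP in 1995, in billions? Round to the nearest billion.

$7,934 billion

Δu = 7.1 - 5.33 = 1.77 points.
Okun's law (growth form): g_Y = g_Y* - β × Δu = 3.43 - 1.79 × (1.77) = 3.43 - 3.1683 = 0.2617%.
Real GDP in the next year = 7913 × (1 + 0.2617/100) = 7913 × 1.002617 ≈ 7934 billion.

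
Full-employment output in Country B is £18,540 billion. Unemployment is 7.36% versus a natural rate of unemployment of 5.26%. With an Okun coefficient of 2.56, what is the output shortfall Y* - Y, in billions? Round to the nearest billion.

Output gap = -2.56 × (7.36 - 5.26) = -2.56 × 2.1 = -5.376%.
Actual GDP ≈ 18540 × 0.94624 ≈ 17543 billion, so the shortfall is 18540 - 17543 = 997 billion.

£997 billion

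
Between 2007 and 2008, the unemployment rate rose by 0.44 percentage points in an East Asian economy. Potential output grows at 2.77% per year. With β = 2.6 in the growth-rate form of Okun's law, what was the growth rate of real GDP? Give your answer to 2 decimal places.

1.63%

Growth-rate Okun's law: g_Y = g_Y* - β × Δu.
g_Y = 2.77 - 2.6 × (0.44) = 2.77 - 1.144 = 1.626%, i.e. 1.63% to 2 d.p.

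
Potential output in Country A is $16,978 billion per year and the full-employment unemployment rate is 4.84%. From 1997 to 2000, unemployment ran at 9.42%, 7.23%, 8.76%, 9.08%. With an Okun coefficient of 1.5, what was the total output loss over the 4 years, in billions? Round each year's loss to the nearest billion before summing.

Year 1997: gap = -1.5 × (9.42 - 4.84) = -6.87%, loss ≈ 16978 × 6.87/100 ≈ 1166.
Year 1998: gap = -1.5 × (7.23 - 4.84) = -3.585%, loss ≈ 16978 × 3.585/100 ≈ 609.
Year 1999: gap = -1.5 × (8.76 - 4.84) = -5.88%, loss ≈ 16978 × 5.88/100 ≈ 998.
Year 2000: gap = -1.5 × (9.08 - 4.84) = -6.36%, loss ≈ 16978 × 6.36/100 ≈ 1080.
Total lost output = 1166 + 609 + 998 + 1080 = 3853 billion.

$3,853 billion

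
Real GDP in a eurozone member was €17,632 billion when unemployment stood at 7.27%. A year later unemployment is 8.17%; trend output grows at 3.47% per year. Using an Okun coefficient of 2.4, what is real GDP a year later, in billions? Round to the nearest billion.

€17,863 billion

Δu = 8.17 - 7.27 = 0.9 points.
Okun's law (growth form): g_Y = g_Y* - β × Δu = 3.47 - 2.4 × (0.90) = 3.47 - 2.16 = 1.31%.
Real GDP in the next year = 17632 × (1 + 1.31/100) = 17632 × 1.0131 ≈ 17863 billion.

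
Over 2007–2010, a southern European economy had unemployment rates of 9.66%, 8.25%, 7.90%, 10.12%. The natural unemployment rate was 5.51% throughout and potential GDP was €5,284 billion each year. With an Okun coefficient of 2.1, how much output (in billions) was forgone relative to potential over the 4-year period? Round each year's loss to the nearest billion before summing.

€1,542 billion

Year 2007: gap = -2.1 × (9.66 - 5.51) = -8.715%, loss ≈ 5284 × 8.715/100 ≈ 461.
Year 2008: gap = -2.1 × (8.25 - 5.51) = -5.754%, loss ≈ 5284 × 5.754/100 ≈ 304.
Year 2009: gap = -2.1 × (7.9 - 5.51) = -5.019%, loss ≈ 5284 × 5.019/100 ≈ 265.
Year 2010: gap = -2.1 × (10.12 - 5.51) = -9.681%, loss ≈ 5284 × 9.681/100 ≈ 512.
Total lost output = 461 + 304 + 265 + 512 = 1542 billion.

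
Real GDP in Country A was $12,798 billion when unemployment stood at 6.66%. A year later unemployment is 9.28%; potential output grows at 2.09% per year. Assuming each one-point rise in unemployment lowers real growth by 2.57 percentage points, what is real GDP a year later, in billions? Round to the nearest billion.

$12,204 billion

Δu = 9.28 - 6.66 = 2.62 points.
Okun's law (growth form): g_Y = g_Y* - β × Δu = 2.09 - 2.57 × (2.62) = 2.09 - 6.7334 = -4.6434%.
Real GDP in the next year = 12798 × (1 - 4.6434/100) = 12798 × 0.953566 ≈ 12204 billion.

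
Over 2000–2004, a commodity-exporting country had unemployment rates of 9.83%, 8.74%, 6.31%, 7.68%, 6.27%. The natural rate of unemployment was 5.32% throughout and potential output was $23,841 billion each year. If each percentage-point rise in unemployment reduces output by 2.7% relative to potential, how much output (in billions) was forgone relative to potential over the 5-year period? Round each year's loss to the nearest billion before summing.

$7,872 billion

Year 2000: gap = -2.7 × (9.83 - 5.32) = -12.177%, loss ≈ 23841 × 12.177/100 ≈ 2903.
Year 2001: gap = -2.7 × (8.74 - 5.32) = -9.234%, loss ≈ 23841 × 9.234/100 ≈ 2201.
Year 2002: gap = -2.7 × (6.31 - 5.32) = -2.673%, loss ≈ 23841 × 2.673/100 ≈ 637.
Year 2003: gap = -2.7 × (7.68 - 5.32) = -6.372%, loss ≈ 23841 × 6.372/100 ≈ 1519.
Year 2004: gap = -2.7 × (6.27 - 5.32) = -2.565%, loss ≈ 23841 × 2.565/100 ≈ 612.
Total lost output = 2903 + 2201 + 637 + 1519 + 612 = 7872 billion.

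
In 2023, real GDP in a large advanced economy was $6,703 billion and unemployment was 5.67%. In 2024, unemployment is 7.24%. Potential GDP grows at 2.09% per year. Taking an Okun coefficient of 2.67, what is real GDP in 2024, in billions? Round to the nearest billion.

Δu = 7.24 - 5.67 = 1.57 points.
Okun's law (growth form): g_Y = g_Y* - β × Δu = 2.09 - 2.67 × (1.57) = 2.09 - 4.1919 = -2.1019%.
Real GDP in the next year = 6703 × (1 - 2.1019/100) = 6703 × 0.978981 ≈ 6562 billion.

$6,562 billion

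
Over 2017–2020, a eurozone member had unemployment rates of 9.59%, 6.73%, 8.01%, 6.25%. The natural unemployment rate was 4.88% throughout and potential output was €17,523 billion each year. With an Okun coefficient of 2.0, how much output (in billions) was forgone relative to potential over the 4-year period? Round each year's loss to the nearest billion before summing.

€3,876 billion

Year 2017: gap = -2.0 × (9.59 - 4.88) = -9.42%, loss ≈ 17523 × 9.42/100 ≈ 1651.
Year 2018: gap = -2.0 × (6.73 - 4.88) = -3.7%, loss ≈ 17523 × 3.7/100 ≈ 648.
Year 2019: gap = -2.0 × (8.01 - 4.88) = -6.26%, loss ≈ 17523 × 6.26/100 ≈ 1097.
Year 2020: gap = -2.0 × (6.25 - 4.88) = -2.74%, loss ≈ 17523 × 2.74/100 ≈ 480.
Total lost output = 1651 + 648 + 1097 + 480 = 3876 billion.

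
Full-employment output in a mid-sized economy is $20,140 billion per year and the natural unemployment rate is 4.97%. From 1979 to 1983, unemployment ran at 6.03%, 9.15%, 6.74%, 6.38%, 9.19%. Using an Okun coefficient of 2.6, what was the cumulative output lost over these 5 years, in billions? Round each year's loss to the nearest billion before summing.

Year 1979: gap = -2.6 × (6.03 - 4.97) = -2.756%, loss ≈ 20140 × 2.756/100 ≈ 555.
Year 1980: gap = -2.6 × (9.15 - 4.97) = -10.868%, loss ≈ 20140 × 10.868/100 ≈ 2189.
Year 1981: gap = -2.6 × (6.74 - 4.97) = -4.602%, loss ≈ 20140 × 4.602/100 ≈ 927.
Year 1982: gap = -2.6 × (6.38 - 4.97) = -3.666%, loss ≈ 20140 × 3.666/100 ≈ 738.
Year 1983: gap = -2.6 × (9.19 - 4.97) = -10.972%, loss ≈ 20140 × 10.972/100 ≈ 2210.
Total lost output = 555 + 2189 + 927 + 738 + 2210 = 6619 billion.

$6,619 billion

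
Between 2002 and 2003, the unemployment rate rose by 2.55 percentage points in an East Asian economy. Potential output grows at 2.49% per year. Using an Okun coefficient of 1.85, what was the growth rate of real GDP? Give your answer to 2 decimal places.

Growth-rate Okun's law: g_Y = g_Y* - β × Δu.
g_Y = 2.49 - 1.85 × (2.55) = 2.49 - 4.7175 = -2.2275%, i.e. -2.23% to 2 d.p.

-2.23%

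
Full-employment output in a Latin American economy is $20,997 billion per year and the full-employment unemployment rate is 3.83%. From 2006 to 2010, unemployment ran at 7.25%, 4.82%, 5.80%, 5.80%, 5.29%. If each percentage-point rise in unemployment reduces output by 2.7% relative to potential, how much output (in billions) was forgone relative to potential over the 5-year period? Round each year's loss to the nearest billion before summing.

$5,562 billion

Year 2006: gap = -2.7 × (7.25 - 3.83) = -9.234%, loss ≈ 20997 × 9.234/100 ≈ 1939.
Year 2007: gap = -2.7 × (4.82 - 3.83) = -2.673%, loss ≈ 20997 × 2.673/100 ≈ 561.
Year 2008: gap = -2.7 × (5.8 - 3.83) = -5.319%, loss ≈ 20997 × 5.319/100 ≈ 1117.
Year 2009: gap = -2.7 × (5.8 - 3.83) = -5.319%, loss ≈ 20997 × 5.319/100 ≈ 1117.
Year 2010: gap = -2.7 × (5.29 - 3.83) = -3.942%, loss ≈ 20997 × 3.942/100 ≈ 828.
Total lost output = 1939 + 561 + 1117 + 1117 + 828 = 5562 billion.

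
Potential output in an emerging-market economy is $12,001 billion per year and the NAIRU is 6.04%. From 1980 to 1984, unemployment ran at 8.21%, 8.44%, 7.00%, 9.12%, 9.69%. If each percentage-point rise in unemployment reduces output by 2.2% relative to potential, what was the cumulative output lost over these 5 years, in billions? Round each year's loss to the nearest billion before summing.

$3,237 billion

Year 1980: gap = -2.2 × (8.21 - 6.04) = -4.774%, loss ≈ 12001 × 4.774/100 ≈ 573.
Year 1981: gap = -2.2 × (8.44 - 6.04) = -5.28%, loss ≈ 12001 × 5.28/100 ≈ 634.
Year 1982: gap = -2.2 × (7 - 6.04) = -2.112%, loss ≈ 12001 × 2.112/100 ≈ 253.
Year 1983: gap = -2.2 × (9.12 - 6.04) = -6.776%, loss ≈ 12001 × 6.776/100 ≈ 813.
Year 1984: gap = -2.2 × (9.69 - 6.04) = -8.03%, loss ≈ 12001 × 8.03/100 ≈ 964.
Total lost output = 573 + 634 + 253 + 813 + 964 = 3237 billion.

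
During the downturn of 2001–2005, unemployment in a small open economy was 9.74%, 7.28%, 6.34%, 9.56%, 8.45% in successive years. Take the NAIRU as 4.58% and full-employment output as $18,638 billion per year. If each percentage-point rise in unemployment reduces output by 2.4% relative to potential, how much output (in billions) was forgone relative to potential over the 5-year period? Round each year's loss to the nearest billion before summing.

Year 2001: gap = -2.4 × (9.74 - 4.58) = -12.384%, loss ≈ 18638 × 12.384/100 ≈ 2308.
Year 2002: gap = -2.4 × (7.28 - 4.58) = -6.48%, loss ≈ 18638 × 6.48/100 ≈ 1208.
Year 2003: gap = -2.4 × (6.34 - 4.58) = -4.224%, loss ≈ 18638 × 4.224/100 ≈ 787.
Year 2004: gap = -2.4 × (9.56 - 4.58) = -11.952%, loss ≈ 18638 × 11.952/100 ≈ 2228.
Year 2005: gap = -2.4 × (8.45 - 4.58) = -9.288%, loss ≈ 18638 × 9.288/100 ≈ 1731.
Total lost output = 2308 + 1208 + 787 + 2228 + 1731 = 8262 billion.

$8,262 billion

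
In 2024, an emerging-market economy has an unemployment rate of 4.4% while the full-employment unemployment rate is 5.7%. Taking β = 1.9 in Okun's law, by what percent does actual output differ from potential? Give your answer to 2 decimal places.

2.47%

The unemployment gap is 4.4 - 5.7 = -1.3 percentage points.
Okun's law gives an output gap of -1.9 × (-1.3) = 2.47%, i.e. 2.47% above potential.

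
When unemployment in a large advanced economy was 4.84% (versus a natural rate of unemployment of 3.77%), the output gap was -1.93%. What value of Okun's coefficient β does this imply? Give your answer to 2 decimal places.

Okun's law: output gap = -β × (u - u*).
-1.93 = -β × (4.84 - 3.77) = -β × 1.07, so β = 1.93/1.07 = 1.80.

β ≈ 1.80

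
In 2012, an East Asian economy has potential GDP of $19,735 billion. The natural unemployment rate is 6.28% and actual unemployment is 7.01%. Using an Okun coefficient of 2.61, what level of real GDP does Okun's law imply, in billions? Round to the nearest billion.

Unemployment gap = 7.01 - 6.28 = 0.73 points, so the output gap is -2.61 × 0.73 = -1.9053%.
Actual GDP = 19735 × (1 - 1.9053/100) = 19735 × 0.980947 ≈ 19359 billion.

$19,359 billion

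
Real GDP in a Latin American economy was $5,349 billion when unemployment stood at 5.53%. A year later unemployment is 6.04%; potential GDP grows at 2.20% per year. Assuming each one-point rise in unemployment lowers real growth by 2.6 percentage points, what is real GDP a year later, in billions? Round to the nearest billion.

$5,396 billion

Δu = 6.04 - 5.53 = 0.51 points.
Okun's law (growth form): g_Y = g_Y* - β × Δu = 2.20 - 2.6 × (0.51) = 2.2 - 1.326 = 0.874%.
Real GDP in the next year = 5349 × (1 + 0.874/100) = 5349 × 1.00874 ≈ 5396 billion.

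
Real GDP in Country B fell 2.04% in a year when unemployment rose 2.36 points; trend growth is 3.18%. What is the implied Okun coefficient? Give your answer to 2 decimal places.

β ≈ 2.21

Growth form: g_Y = g_Y* - β × Δu, so β = (g_Y* - g_Y)/Δu.
β = (3.18 + 2.04)/2.36 = 5.22/2.36 = 2.21.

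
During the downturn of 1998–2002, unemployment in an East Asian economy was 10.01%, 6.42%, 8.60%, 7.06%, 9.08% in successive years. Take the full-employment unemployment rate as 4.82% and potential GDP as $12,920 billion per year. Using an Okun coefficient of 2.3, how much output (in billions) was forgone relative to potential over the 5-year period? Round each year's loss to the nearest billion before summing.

Year 1998: gap = -2.3 × (10.01 - 4.82) = -11.937%, loss ≈ 12920 × 11.937/100 ≈ 1542.
Year 1999: gap = -2.3 × (6.42 - 4.82) = -3.68%, loss ≈ 12920 × 3.68/100 ≈ 475.
Year 2000: gap = -2.3 × (8.6 - 4.82) = -8.694%, loss ≈ 12920 × 8.694/100 ≈ 1123.
Year 2001: gap = -2.3 × (7.06 - 4.82) = -5.152%, loss ≈ 12920 × 5.152/100 ≈ 666.
Year 2002: gap = -2.3 × (9.08 - 4.82) = -9.798%, loss ≈ 12920 × 9.798/100 ≈ 1266.
Total lost output = 1542 + 475 + 1123 + 666 + 1266 = 5072 billion.

$5,072 billion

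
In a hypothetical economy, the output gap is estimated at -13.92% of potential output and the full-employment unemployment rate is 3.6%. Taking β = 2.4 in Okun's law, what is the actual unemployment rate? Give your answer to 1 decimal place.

9.4%

From Okun's law, u - u* = -(output gap)/β = -(-13.92)/2.4 = 5.8 points.
So u = 3.6 + 5.8 = 9.4%.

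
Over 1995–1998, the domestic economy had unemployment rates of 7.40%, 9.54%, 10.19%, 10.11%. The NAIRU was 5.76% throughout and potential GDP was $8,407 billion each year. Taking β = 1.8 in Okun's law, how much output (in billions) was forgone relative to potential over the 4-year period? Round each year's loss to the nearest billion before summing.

Year 1995: gap = -1.8 × (7.4 - 5.76) = -2.952%, loss ≈ 8407 × 2.952/100 ≈ 248.
Year 1996: gap = -1.8 × (9.54 - 5.76) = -6.804%, loss ≈ 8407 × 6.804/100 ≈ 572.
Year 1997: gap = -1.8 × (10.19 - 5.76) = -7.974%, loss ≈ 8407 × 7.974/100 ≈ 670.
Year 1998: gap = -1.8 × (10.11 - 5.76) = -7.83%, loss ≈ 8407 × 7.83/100 ≈ 658.
Total lost output = 248 + 572 + 670 + 658 = 2148 billion.

$2,148 billion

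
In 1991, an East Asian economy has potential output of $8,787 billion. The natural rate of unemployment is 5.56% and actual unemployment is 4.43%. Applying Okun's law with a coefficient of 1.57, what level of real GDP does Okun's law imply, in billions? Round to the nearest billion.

$8,943 billion

Unemployment gap = 4.43 - 5.56 = -1.13 points, so the output gap is -1.57 × (-1.13) = 1.7741%.
Actual GDP = 8787 × (1 + 1.7741/100) = 8787 × 1.017741 ≈ 8943 billion.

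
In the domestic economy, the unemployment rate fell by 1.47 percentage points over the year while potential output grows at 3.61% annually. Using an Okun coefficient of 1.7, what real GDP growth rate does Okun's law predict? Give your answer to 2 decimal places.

6.11%

Growth-rate Okun's law: g_Y = g_Y* - β × Δu.
g_Y = 3.61 - 1.7 × (-1.47) = 3.61 + 2.499 = 6.109%, i.e. 6.11% to 2 d.p.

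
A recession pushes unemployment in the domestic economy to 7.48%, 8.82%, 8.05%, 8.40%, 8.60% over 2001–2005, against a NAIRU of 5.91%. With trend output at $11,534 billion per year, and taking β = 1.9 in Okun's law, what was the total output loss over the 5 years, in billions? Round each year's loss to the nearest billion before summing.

$2,587 billion

Year 2001: gap = -1.9 × (7.48 - 5.91) = -2.983%, loss ≈ 11534 × 2.983/100 ≈ 344.
Year 2002: gap = -1.9 × (8.82 - 5.91) = -5.529%, loss ≈ 11534 × 5.529/100 ≈ 638.
Year 2003: gap = -1.9 × (8.05 - 5.91) = -4.066%, loss ≈ 11534 × 4.066/100 ≈ 469.
Year 2004: gap = -1.9 × (8.4 - 5.91) = -4.731%, loss ≈ 11534 × 4.731/100 ≈ 546.
Year 2005: gap = -1.9 × (8.6 - 5.91) = -5.111%, loss ≈ 11534 × 5.111/100 ≈ 590.
Total lost output = 344 + 638 + 469 + 546 + 590 = 2587 billion.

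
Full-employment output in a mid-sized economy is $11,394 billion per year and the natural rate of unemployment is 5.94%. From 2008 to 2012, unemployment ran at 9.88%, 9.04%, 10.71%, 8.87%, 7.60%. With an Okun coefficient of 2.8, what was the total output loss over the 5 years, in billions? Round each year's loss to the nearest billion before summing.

Year 2008: gap = -2.8 × (9.88 - 5.94) = -11.032%, loss ≈ 11394 × 11.032/100 ≈ 1257.
Year 2009: gap = -2.8 × (9.04 - 5.94) = -8.68%, loss ≈ 11394 × 8.68/100 ≈ 989.
Year 2010: gap = -2.8 × (10.71 - 5.94) = -13.356%, loss ≈ 11394 × 13.356/100 ≈ 1522.
Year 2011: gap = -2.8 × (8.87 - 5.94) = -8.204%, loss ≈ 11394 × 8.204/100 ≈ 935.
Year 2012: gap = -2.8 × (7.6 - 5.94) = -4.648%, loss ≈ 11394 × 4.648/100 ≈ 530.
Total lost output = 1257 + 989 + 1522 + 935 + 530 = 5233 billion.

$5,233 billion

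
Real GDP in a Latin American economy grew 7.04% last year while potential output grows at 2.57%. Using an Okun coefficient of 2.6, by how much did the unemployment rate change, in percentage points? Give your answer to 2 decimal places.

Growth-rate Okun's law: g_Y = g_Y* - β × Δu, so Δu = (g_Y* - g_Y)/β.
Δu = (2.57 - 7.04)/2.6 = -4.47/2.6 = -1.72 percentage points.

-1.72 percentage points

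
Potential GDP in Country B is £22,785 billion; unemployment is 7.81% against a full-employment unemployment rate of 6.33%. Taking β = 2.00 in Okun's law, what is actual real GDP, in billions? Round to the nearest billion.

£22,111 billion

Unemployment gap = 7.81 - 6.33 = 1.48 points, so the output gap is -2 × 1.48 = -2.96%.
Actual GDP = 22785 × (1 - 2.96/100) = 22785 × 0.9704 ≈ 22111 billion.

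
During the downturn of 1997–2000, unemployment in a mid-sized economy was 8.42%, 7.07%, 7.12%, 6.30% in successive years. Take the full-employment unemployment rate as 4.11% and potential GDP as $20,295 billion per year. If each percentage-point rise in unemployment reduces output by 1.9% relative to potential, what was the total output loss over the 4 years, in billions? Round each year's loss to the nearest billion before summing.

Year 1997: gap = -1.9 × (8.42 - 4.11) = -8.189%, loss ≈ 20295 × 8.189/100 ≈ 1662.
Year 1998: gap = -1.9 × (7.07 - 4.11) = -5.624%, loss ≈ 20295 × 5.624/100 ≈ 1141.
Year 1999: gap = -1.9 × (7.12 - 4.11) = -5.719%, loss ≈ 20295 × 5.719/100 ≈ 1161.
Year 2000: gap = -1.9 × (6.3 - 4.11) = -4.161%, loss ≈ 20295 × 4.161/100 ≈ 844.
Total lost output = 1662 + 1141 + 1161 + 844 = 4808 billion.

$4,808 billion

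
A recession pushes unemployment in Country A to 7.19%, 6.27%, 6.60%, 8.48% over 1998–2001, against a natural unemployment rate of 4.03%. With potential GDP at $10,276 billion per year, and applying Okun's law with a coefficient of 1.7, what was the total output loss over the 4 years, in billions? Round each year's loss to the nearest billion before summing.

Year 1998: gap = -1.7 × (7.19 - 4.03) = -5.372%, loss ≈ 10276 × 5.372/100 ≈ 552.
Year 1999: gap = -1.7 × (6.27 - 4.03) = -3.808%, loss ≈ 10276 × 3.808/100 ≈ 391.
Year 2000: gap = -1.7 × (6.6 - 4.03) = -4.369%, loss ≈ 10276 × 4.369/100 ≈ 449.
Year 2001: gap = -1.7 × (8.48 - 4.03) = -7.565%, loss ≈ 10276 × 7.565/100 ≈ 777.
Total lost output = 552 + 391 + 449 + 777 = 2169 billion.

$2,169 billion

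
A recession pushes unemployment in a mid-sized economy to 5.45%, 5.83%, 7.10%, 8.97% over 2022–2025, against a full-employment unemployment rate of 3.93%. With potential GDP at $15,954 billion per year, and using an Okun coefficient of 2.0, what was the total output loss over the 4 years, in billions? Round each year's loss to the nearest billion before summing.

$3,710 billion

Year 2022: gap = -2.0 × (5.45 - 3.93) = -3.04%, loss ≈ 15954 × 3.04/100 ≈ 485.
Year 2023: gap = -2.0 × (5.83 - 3.93) = -3.8%, loss ≈ 15954 × 3.8/100 ≈ 606.
Year 2024: gap = -2.0 × (7.1 - 3.93) = -6.34%, loss ≈ 15954 × 6.34/100 ≈ 1011.
Year 2025: gap = -2.0 × (8.97 - 3.93) = -10.08%, loss ≈ 15954 × 10.08/100 ≈ 1608.
Total lost output = 485 + 606 + 1011 + 1608 = 3710 billion.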